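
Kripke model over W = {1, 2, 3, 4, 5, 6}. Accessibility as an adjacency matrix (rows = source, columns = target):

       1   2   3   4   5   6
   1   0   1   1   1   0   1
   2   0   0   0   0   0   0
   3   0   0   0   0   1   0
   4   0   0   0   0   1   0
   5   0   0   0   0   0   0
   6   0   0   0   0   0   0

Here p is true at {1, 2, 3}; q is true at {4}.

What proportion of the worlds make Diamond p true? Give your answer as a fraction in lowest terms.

1/6

1: successors {2, 3, 4, 6}; p there: 2:T, 3:T, 4:F, 6:F. ✓
2: no successors, so Diamond p fails. ✗
3: successors {5}; p there: 5:F. ✗
4: successors {5}; p there: 5:F. ✗
5: no successors, so Diamond p fails. ✗
6: no successors, so Diamond p fails. ✗
That's 1 of 6 worlds, so 1/6.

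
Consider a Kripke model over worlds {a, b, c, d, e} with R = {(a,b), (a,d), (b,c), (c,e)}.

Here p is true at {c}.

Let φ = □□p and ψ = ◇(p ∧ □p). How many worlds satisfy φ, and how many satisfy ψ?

4 and 0

For □□p:
a: successors {b, d}; □p there: b:T, d:T. ✓
b: successors {c}; □p there: c:F. ✗
c: successors {e}; □p there: e:T. ✓
d: no successors, so □□p holds vacuously. ✓
e: no successors, so □□p holds vacuously. ✓
— 4 worlds.
For ◇(p ∧ □p):
a: successors {b, d}; p ∧ □p there: b:F, d:F. ✗
b: successors {c}; p ∧ □p there: c:F. ✗
c: successors {e}; p ∧ □p there: e:F. ✗
d: no successors, so ◇(p ∧ □p) fails. ✗
e: no successors, so ◇(p ∧ □p) fails. ✗
— 0 worlds.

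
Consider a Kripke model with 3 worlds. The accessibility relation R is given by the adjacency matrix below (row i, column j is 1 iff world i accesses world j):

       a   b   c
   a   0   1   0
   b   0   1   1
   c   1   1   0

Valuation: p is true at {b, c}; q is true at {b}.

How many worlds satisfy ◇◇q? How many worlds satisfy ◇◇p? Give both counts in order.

For ◇◇q:
a: successors {b}; ◇q there: b:T. ✓
b: successors {b, c}; ◇q there: b:T, c:T. ✓
c: successors {a, b}; ◇q there: a:T, b:T. ✓
— 3 worlds.
For ◇◇p:
a: successors {b}; ◇p there: b:T. ✓
b: successors {b, c}; ◇p there: b:T, c:T. ✓
c: successors {a, b}; ◇p there: a:T, b:T. ✓
— 3 worlds.

3 and 3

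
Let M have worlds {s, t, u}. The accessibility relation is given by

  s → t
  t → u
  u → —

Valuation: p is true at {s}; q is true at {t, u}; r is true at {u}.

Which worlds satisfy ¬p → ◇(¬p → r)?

s: ¬p is F, ◇(¬p → r) is F. ✓
t: ¬p is T, ◇(¬p → r) is T. ✓
u: ¬p is T, ◇(¬p → r) is F. ✗

{s, t}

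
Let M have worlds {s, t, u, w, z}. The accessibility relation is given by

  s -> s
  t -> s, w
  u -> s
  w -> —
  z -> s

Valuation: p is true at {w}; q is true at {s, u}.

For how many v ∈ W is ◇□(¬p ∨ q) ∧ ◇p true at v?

s: ◇□(¬p ∨ q) is T, ◇p is F. ✗
t: ◇□(¬p ∨ q) is T, ◇p is T. ✓
u: ◇□(¬p ∨ q) is T, ◇p is F. ✗
w: ◇□(¬p ∨ q) is F, ◇p is F. ✗
z: ◇□(¬p ∨ q) is T, ◇p is F. ✗
Satisfying worlds: {t}.

1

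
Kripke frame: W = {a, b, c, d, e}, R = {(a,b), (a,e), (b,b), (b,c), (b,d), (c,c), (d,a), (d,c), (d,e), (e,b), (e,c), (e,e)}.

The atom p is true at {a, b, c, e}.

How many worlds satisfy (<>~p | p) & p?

4

a: <>~p | p is T, p is T. ✓
b: <>~p | p is T, p is T. ✓
c: <>~p | p is T, p is T. ✓
d: <>~p | p is F, p is F. ✗
e: <>~p | p is T, p is T. ✓
Satisfying worlds: {a, b, c, e}.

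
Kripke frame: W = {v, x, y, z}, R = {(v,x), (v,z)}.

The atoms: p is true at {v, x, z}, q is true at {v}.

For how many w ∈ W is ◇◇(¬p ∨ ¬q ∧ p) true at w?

0

v: successors {x, z}; ◇(¬p ∨ ¬q ∧ p) there: x:F, z:F. ✗
x: no successors, so ◇◇(¬p ∨ ¬q ∧ p) fails. ✗
y: no successors, so ◇◇(¬p ∨ ¬q ∧ p) fails. ✗
z: no successors, so ◇◇(¬p ∨ ¬q ∧ p) fails. ✗
Satisfying worlds: ∅.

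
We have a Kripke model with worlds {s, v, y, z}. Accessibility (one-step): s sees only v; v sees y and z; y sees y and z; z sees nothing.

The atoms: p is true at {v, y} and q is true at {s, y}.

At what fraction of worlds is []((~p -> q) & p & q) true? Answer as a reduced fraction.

s: successors {v}; (~p -> q) & p & q there: v:F. ✗
v: successors {y, z}; (~p -> q) & p & q there: y:T, z:F. ✗
y: successors {y, z}; (~p -> q) & p & q there: y:T, z:F. ✗
z: no successors, so []((~p -> q) & p & q) holds vacuously. ✓
That's 1 of 4 worlds, so 1/4.

1/4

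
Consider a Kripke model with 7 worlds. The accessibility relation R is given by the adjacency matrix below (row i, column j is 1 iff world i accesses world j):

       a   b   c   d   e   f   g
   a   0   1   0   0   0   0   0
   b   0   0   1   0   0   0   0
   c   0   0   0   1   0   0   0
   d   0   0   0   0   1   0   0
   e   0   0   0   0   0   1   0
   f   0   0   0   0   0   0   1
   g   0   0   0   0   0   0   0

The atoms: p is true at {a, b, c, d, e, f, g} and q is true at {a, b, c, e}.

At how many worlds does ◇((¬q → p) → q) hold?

3

a: successors {b}; (¬q → p) → q there: b:T. ✓
b: successors {c}; (¬q → p) → q there: c:T. ✓
c: successors {d}; (¬q → p) → q there: d:F. ✗
d: successors {e}; (¬q → p) → q there: e:T. ✓
e: successors {f}; (¬q → p) → q there: f:F. ✗
f: successors {g}; (¬q → p) → q there: g:F. ✗
g: no successors, so ◇((¬q → p) → q) fails. ✗
Satisfying worlds: {a, b, d}.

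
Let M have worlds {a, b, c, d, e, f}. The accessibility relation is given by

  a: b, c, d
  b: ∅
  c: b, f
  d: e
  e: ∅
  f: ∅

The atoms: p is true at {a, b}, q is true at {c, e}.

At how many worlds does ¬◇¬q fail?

a: ◇¬q is T. ✗
b: ◇¬q is F. ✓
c: ◇¬q is T. ✗
d: ◇¬q is F. ✓
e: ◇¬q is F. ✓
f: ◇¬q is F. ✓
Satisfying worlds: {b, d, e, f}.
So ¬◇¬q fails at the other 2 worlds.

2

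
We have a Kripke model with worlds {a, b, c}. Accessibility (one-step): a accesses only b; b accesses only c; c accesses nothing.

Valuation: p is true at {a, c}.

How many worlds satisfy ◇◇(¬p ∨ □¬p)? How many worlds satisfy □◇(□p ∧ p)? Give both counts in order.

1 and 2

For ◇◇(¬p ∨ □¬p):
a: successors {b}; ◇(¬p ∨ □¬p) there: b:T. ✓
b: successors {c}; ◇(¬p ∨ □¬p) there: c:F. ✗
c: no successors, so ◇◇(¬p ∨ □¬p) fails. ✗
— 1 world.
For □◇(□p ∧ p):
a: successors {b}; ◇(□p ∧ p) there: b:T. ✓
b: successors {c}; ◇(□p ∧ p) there: c:F. ✗
c: no successors, so □◇(□p ∧ p) holds vacuously. ✓
— 2 worlds.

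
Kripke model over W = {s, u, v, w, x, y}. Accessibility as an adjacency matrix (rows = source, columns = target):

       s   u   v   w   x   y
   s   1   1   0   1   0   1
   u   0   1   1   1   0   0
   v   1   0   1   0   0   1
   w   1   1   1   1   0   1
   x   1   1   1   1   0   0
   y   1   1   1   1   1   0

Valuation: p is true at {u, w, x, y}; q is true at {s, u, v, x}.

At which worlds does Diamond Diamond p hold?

s: successors {s, u, w, y}; Diamond p there: s:T, u:T, w:T, y:T. ✓
u: successors {u, v, w}; Diamond p there: u:T, v:T, w:T. ✓
v: successors {s, v, y}; Diamond p there: s:T, v:T, y:T. ✓
w: successors {s, u, v, w, y}; Diamond p there: s:T, u:T, v:T, w:T, y:T. ✓
x: successors {s, u, v, w}; Diamond p there: s:T, u:T, v:T, w:T. ✓
y: successors {s, u, v, w, x}; Diamond p there: s:T, u:T, v:T, w:T, x:T. ✓

{s, u, v, w, x, y}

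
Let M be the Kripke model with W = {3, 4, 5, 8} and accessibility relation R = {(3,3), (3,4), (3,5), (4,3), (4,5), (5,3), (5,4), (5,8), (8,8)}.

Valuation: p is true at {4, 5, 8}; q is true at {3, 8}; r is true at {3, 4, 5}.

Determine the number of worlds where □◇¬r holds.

1

3: successors {3, 4, 5}; ◇¬r there: 3:F, 4:F, 5:T. ✗
4: successors {3, 5}; ◇¬r there: 3:F, 5:T. ✗
5: successors {3, 4, 8}; ◇¬r there: 3:F, 4:F, 8:T. ✗
8: successors {8}; ◇¬r there: 8:T. ✓
Satisfying worlds: {8}.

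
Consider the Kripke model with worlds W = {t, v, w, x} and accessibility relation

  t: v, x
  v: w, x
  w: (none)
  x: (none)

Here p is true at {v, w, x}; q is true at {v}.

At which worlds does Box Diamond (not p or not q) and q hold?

t: Box Diamond (not p or not q) is F, q is F. ✗
v: Box Diamond (not p or not q) is F, q is T. ✗
w: Box Diamond (not p or not q) is T, q is F. ✗
x: Box Diamond (not p or not q) is T, q is F. ✗

∅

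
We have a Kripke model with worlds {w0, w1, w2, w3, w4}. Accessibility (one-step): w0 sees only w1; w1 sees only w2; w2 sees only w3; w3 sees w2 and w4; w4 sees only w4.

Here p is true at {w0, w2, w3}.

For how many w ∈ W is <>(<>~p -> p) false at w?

1

w0: successors {w1}; <>~p -> p there: w1:T. ✓
w1: successors {w2}; <>~p -> p there: w2:T. ✓
w2: successors {w3}; <>~p -> p there: w3:T. ✓
w3: successors {w2, w4}; <>~p -> p there: w2:T, w4:F. ✓
w4: successors {w4}; <>~p -> p there: w4:F. ✗
Satisfying worlds: {w0, w1, w2, w3}.
So <>(<>~p -> p) fails at the other 1 world.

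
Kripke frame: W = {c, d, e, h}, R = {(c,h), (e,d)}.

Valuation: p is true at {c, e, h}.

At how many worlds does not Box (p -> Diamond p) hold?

c: Box (p -> Diamond p) is F. ✓
d: Box (p -> Diamond p) is T. ✗
e: Box (p -> Diamond p) is T. ✗
h: Box (p -> Diamond p) is T. ✗
Satisfying worlds: {c}.

1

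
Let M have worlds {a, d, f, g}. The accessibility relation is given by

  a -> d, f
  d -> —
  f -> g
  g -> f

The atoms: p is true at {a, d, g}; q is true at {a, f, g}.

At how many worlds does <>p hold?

2

a: successors {d, f}; p there: d:T, f:F. ✓
d: no successors, so <>p fails. ✗
f: successors {g}; p there: g:T. ✓
g: successors {f}; p there: f:F. ✗
Satisfying worlds: {a, f}.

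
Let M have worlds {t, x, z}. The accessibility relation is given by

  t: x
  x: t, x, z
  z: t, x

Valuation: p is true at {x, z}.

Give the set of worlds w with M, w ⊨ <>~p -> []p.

t: <>~p is F, []p is T. ✓
x: <>~p is T, []p is F. ✗
z: <>~p is T, []p is F. ✗

{t}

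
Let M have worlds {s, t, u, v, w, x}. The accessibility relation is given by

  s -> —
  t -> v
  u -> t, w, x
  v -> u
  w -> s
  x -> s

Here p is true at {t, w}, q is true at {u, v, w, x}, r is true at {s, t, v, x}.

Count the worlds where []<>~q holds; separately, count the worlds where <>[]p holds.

For []<>~q:
s: no successors, so []<>~q holds vacuously. ✓
t: successors {v}; <>~q there: v:F. ✗
u: successors {t, w, x}; <>~q there: t:F, w:T, x:T. ✗
v: successors {u}; <>~q there: u:T. ✓
w: successors {s}; <>~q there: s:F. ✗
x: successors {s}; <>~q there: s:F. ✗
— 2 worlds.
For <>[]p:
s: no successors, so <>[]p fails. ✗
t: successors {v}; []p there: v:F. ✗
u: successors {t, w, x}; []p there: t:F, w:F, x:F. ✗
v: successors {u}; []p there: u:F. ✗
w: successors {s}; []p there: s:T. ✓
x: successors {s}; []p there: s:T. ✓
— 2 worlds.

2 and 2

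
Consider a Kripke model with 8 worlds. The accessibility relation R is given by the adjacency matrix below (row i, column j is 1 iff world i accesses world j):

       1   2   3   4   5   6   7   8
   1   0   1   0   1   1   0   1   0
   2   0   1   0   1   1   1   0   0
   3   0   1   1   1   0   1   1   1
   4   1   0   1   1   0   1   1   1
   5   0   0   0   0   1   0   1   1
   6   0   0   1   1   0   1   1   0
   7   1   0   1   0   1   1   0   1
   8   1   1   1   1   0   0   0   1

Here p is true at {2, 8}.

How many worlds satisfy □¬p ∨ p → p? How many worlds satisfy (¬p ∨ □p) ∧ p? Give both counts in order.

For □¬p ∨ p → p:
1: □¬p ∨ p is F, p is F. ✓
2: □¬p ∨ p is T, p is T. ✓
3: □¬p ∨ p is F, p is F. ✓
4: □¬p ∨ p is F, p is F. ✓
5: □¬p ∨ p is F, p is F. ✓
6: □¬p ∨ p is T, p is F. ✗
7: □¬p ∨ p is F, p is F. ✓
8: □¬p ∨ p is T, p is T. ✓
— 7 worlds.
For (¬p ∨ □p) ∧ p:
1: ¬p ∨ □p is T, p is F. ✗
2: ¬p ∨ □p is F, p is T. ✗
3: ¬p ∨ □p is T, p is F. ✗
4: ¬p ∨ □p is T, p is F. ✗
5: ¬p ∨ □p is T, p is F. ✗
6: ¬p ∨ □p is T, p is F. ✗
7: ¬p ∨ □p is T, p is F. ✗
8: ¬p ∨ □p is F, p is T. ✗
— 0 worlds.

7 and 0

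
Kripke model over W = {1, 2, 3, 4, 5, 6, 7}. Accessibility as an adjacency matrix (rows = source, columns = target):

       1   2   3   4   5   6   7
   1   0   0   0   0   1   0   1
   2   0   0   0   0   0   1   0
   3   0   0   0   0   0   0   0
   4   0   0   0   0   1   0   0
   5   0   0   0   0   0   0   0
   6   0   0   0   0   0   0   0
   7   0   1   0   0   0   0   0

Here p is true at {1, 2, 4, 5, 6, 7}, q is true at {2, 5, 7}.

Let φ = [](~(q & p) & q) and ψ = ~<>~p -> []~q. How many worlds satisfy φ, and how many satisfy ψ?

3 and 4

For [](~(q & p) & q):
1: successors {5, 7}; ~(q & p) & q there: 5:F, 7:F. ✗
2: successors {6}; ~(q & p) & q there: 6:F. ✗
3: no successors, so [](~(q & p) & q) holds vacuously. ✓
4: successors {5}; ~(q & p) & q there: 5:F. ✗
5: no successors, so [](~(q & p) & q) holds vacuously. ✓
6: no successors, so [](~(q & p) & q) holds vacuously. ✓
7: successors {2}; ~(q & p) & q there: 2:F. ✗
— 3 worlds.
For ~<>~p -> []~q:
1: ~<>~p is T, []~q is F. ✗
2: ~<>~p is T, []~q is T. ✓
3: ~<>~p is T, []~q is T. ✓
4: ~<>~p is T, []~q is F. ✗
5: ~<>~p is T, []~q is T. ✓
6: ~<>~p is T, []~q is T. ✓
7: ~<>~p is T, []~q is F. ✗
— 4 worlds.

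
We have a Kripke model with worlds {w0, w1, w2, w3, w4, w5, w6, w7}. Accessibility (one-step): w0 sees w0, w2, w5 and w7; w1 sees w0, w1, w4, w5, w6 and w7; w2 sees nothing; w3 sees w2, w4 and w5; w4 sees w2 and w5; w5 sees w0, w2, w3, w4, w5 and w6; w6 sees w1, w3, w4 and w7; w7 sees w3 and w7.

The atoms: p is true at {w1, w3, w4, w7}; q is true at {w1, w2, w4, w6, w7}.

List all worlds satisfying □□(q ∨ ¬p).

w0: successors {w0, w2, w5, w7}; □(q ∨ ¬p) there: w0:T, w2:T, w5:F, w7:F. ✗
w1: successors {w0, w1, w4, w5, w6, w7}; □(q ∨ ¬p) there: w0:T, w1:T, w4:T, w5:F, w6:F, w7:F. ✗
w2: no successors, so □□(q ∨ ¬p) holds vacuously. ✓
w3: successors {w2, w4, w5}; □(q ∨ ¬p) there: w2:T, w4:T, w5:F. ✗
w4: successors {w2, w5}; □(q ∨ ¬p) there: w2:T, w5:F. ✗
w5: successors {w0, w2, w3, w4, w5, w6}; □(q ∨ ¬p) there: w0:T, w2:T, w3:T, w4:T, w5:F, w6:F. ✗
w6: successors {w1, w3, w4, w7}; □(q ∨ ¬p) there: w1:T, w3:T, w4:T, w7:F. ✗
w7: successors {w3, w7}; □(q ∨ ¬p) there: w3:T, w7:F. ✗

{w2}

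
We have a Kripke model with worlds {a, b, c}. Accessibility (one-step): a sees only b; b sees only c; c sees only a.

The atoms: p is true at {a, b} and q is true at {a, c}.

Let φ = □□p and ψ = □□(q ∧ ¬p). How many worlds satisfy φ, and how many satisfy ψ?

2 and 1

For □□p:
a: successors {b}; □p there: b:F. ✗
b: successors {c}; □p there: c:T. ✓
c: successors {a}; □p there: a:T. ✓
— 2 worlds.
For □□(q ∧ ¬p):
a: successors {b}; □(q ∧ ¬p) there: b:T. ✓
b: successors {c}; □(q ∧ ¬p) there: c:F. ✗
c: successors {a}; □(q ∧ ¬p) there: a:F. ✗
— 1 world.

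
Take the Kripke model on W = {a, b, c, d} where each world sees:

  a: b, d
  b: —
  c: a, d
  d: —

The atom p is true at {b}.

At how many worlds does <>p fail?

3

a: successors {b, d}; p there: b:T, d:F. ✓
b: no successors, so <>p fails. ✗
c: successors {a, d}; p there: a:F, d:F. ✗
d: no successors, so <>p fails. ✗
Satisfying worlds: {a}.
So <>p fails at the other 3 worlds.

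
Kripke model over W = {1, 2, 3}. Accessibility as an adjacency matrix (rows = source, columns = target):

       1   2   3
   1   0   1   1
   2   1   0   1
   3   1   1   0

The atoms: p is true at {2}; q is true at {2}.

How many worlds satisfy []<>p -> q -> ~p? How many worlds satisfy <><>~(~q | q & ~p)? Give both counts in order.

2 and 3

For []<>p -> q -> ~p:
1: []<>p is F, q -> ~p is T. ✓
2: []<>p is T, q -> ~p is F. ✗
3: []<>p is F, q -> ~p is T. ✓
— 2 worlds.
For <><>~(~q | q & ~p):
1: successors {2, 3}; <>~(~q | q & ~p) there: 2:F, 3:T. ✓
2: successors {1, 3}; <>~(~q | q & ~p) there: 1:T, 3:T. ✓
3: successors {1, 2}; <>~(~q | q & ~p) there: 1:T, 2:F. ✓
— 3 worlds.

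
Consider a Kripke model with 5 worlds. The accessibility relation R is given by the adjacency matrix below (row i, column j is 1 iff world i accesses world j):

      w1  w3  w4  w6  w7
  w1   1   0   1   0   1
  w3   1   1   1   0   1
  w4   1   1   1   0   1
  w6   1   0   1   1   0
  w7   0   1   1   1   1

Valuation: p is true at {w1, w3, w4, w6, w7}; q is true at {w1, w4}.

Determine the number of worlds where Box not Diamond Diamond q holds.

w1: successors {w1, w4, w7}; not Diamond Diamond q there: w1:F, w4:F, w7:F. ✗
w3: successors {w1, w3, w4, w7}; not Diamond Diamond q there: w1:F, w3:F, w4:F, w7:F. ✗
w4: successors {w1, w3, w4, w7}; not Diamond Diamond q there: w1:F, w3:F, w4:F, w7:F. ✗
w6: successors {w1, w4, w6}; not Diamond Diamond q there: w1:F, w4:F, w6:F. ✗
w7: successors {w3, w4, w6, w7}; not Diamond Diamond q there: w3:F, w4:F, w6:F, w7:F. ✗
Satisfying worlds: ∅.

0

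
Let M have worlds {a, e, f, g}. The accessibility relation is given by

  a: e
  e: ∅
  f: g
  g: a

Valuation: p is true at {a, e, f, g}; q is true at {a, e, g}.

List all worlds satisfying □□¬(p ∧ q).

a: successors {e}; □¬(p ∧ q) there: e:T. ✓
e: no successors, so □□¬(p ∧ q) holds vacuously. ✓
f: successors {g}; □¬(p ∧ q) there: g:F. ✗
g: successors {a}; □¬(p ∧ q) there: a:F. ✗

{a, e}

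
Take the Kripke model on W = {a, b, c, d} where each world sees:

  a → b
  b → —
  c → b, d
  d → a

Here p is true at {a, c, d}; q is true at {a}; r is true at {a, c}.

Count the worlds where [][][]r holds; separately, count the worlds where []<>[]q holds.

For [][][]r:
a: successors {b}; [][]r there: b:T. ✓
b: no successors, so [][][]r holds vacuously. ✓
c: successors {b, d}; [][]r there: b:T, d:F. ✗
d: successors {a}; [][]r there: a:T. ✓
— 3 worlds.
For []<>[]q:
a: successors {b}; <>[]q there: b:F. ✗
b: no successors, so []<>[]q holds vacuously. ✓
c: successors {b, d}; <>[]q there: b:F, d:F. ✗
d: successors {a}; <>[]q there: a:T. ✓
— 2 worlds.

3 and 2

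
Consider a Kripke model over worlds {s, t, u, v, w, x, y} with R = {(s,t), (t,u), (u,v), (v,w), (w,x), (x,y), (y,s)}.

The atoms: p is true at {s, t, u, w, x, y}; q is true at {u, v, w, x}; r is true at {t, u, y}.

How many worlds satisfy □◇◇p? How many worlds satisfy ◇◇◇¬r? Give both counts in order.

6 and 4

For □◇◇p:
s: successors {t}; ◇◇p there: t:F. ✗
t: successors {u}; ◇◇p there: u:T. ✓
u: successors {v}; ◇◇p there: v:T. ✓
v: successors {w}; ◇◇p there: w:T. ✓
w: successors {x}; ◇◇p there: x:T. ✓
x: successors {y}; ◇◇p there: y:T. ✓
y: successors {s}; ◇◇p there: s:T. ✓
— 6 worlds.
For ◇◇◇¬r:
s: successors {t}; ◇◇¬r there: t:T. ✓
t: successors {u}; ◇◇¬r there: u:T. ✓
u: successors {v}; ◇◇¬r there: v:T. ✓
v: successors {w}; ◇◇¬r there: w:F. ✗
w: successors {x}; ◇◇¬r there: x:T. ✓
x: successors {y}; ◇◇¬r there: y:F. ✗
y: successors {s}; ◇◇¬r there: s:F. ✗
— 4 worlds.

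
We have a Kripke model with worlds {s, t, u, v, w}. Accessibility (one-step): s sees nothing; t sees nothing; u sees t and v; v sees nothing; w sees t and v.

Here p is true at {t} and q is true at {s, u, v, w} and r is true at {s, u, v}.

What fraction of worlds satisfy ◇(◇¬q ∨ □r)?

s: no successors, so ◇(◇¬q ∨ □r) fails. ✗
t: no successors, so ◇(◇¬q ∨ □r) fails. ✗
u: successors {t, v}; ◇¬q ∨ □r there: t:T, v:T. ✓
v: no successors, so ◇(◇¬q ∨ □r) fails. ✗
w: successors {t, v}; ◇¬q ∨ □r there: t:T, v:T. ✓
That's 2 of 5 worlds, so 2/5.

2/5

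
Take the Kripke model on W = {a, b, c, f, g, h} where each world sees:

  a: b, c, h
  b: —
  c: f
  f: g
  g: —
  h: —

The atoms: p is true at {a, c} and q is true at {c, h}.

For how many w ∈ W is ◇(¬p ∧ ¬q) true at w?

3

a: successors {b, c, h}; ¬p ∧ ¬q there: b:T, c:F, h:F. ✓
b: no successors, so ◇(¬p ∧ ¬q) fails. ✗
c: successors {f}; ¬p ∧ ¬q there: f:T. ✓
f: successors {g}; ¬p ∧ ¬q there: g:T. ✓
g: no successors, so ◇(¬p ∧ ¬q) fails. ✗
h: no successors, so ◇(¬p ∧ ¬q) fails. ✗
Satisfying worlds: {a, c, f}.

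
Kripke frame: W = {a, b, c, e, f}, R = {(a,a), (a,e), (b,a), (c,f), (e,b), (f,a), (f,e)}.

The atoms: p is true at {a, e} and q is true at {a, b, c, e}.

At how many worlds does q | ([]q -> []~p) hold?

a: q is T, []q -> []~p is F. ✓
b: q is T, []q -> []~p is F. ✓
c: q is T, []q -> []~p is T. ✓
e: q is T, []q -> []~p is T. ✓
f: q is F, []q -> []~p is F. ✗
Satisfying worlds: {a, b, c, e}.

4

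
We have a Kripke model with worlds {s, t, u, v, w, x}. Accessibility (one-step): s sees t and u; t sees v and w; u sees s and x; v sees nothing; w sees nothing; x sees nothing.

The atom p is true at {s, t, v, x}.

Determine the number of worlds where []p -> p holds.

s: []p is F, p is T. ✓
t: []p is F, p is T. ✓
u: []p is T, p is F. ✗
v: []p is T, p is T. ✓
w: []p is T, p is F. ✗
x: []p is T, p is T. ✓
Satisfying worlds: {s, t, v, x}.

4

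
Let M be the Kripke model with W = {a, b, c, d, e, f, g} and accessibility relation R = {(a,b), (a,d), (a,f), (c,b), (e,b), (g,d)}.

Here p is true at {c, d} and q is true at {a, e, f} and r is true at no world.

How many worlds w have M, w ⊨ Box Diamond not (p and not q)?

3

a: successors {b, d, f}; Diamond not (p and not q) there: b:F, d:F, f:F. ✗
b: no successors, so Box Diamond not (p and not q) holds vacuously. ✓
c: successors {b}; Diamond not (p and not q) there: b:F. ✗
d: no successors, so Box Diamond not (p and not q) holds vacuously. ✓
e: successors {b}; Diamond not (p and not q) there: b:F. ✗
f: no successors, so Box Diamond not (p and not q) holds vacuously. ✓
g: successors {d}; Diamond not (p and not q) there: d:F. ✗
Satisfying worlds: {b, d, f}.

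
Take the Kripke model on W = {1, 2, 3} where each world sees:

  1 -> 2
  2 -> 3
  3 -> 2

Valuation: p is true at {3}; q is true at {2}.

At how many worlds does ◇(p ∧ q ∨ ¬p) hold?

2

1: successors {2}; p ∧ q ∨ ¬p there: 2:T. ✓
2: successors {3}; p ∧ q ∨ ¬p there: 3:F. ✗
3: successors {2}; p ∧ q ∨ ¬p there: 2:T. ✓
Satisfying worlds: {1, 3}.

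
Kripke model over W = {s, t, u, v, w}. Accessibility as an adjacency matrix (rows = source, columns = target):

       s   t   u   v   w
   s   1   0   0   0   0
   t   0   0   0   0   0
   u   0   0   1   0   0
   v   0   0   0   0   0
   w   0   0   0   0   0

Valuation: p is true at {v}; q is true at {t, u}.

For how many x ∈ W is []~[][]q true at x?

4

s: successors {s}; ~[][]q there: s:T. ✓
t: no successors, so []~[][]q holds vacuously. ✓
u: successors {u}; ~[][]q there: u:F. ✗
v: no successors, so []~[][]q holds vacuously. ✓
w: no successors, so []~[][]q holds vacuously. ✓
Satisfying worlds: {s, t, v, w}.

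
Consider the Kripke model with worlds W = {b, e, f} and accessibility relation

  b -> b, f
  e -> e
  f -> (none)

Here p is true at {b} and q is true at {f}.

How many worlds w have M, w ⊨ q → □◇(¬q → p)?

3

b: q is F, □◇(¬q → p) is F. ✓
e: q is F, □◇(¬q → p) is F. ✓
f: q is T, □◇(¬q → p) is T. ✓
Satisfying worlds: {b, e, f}.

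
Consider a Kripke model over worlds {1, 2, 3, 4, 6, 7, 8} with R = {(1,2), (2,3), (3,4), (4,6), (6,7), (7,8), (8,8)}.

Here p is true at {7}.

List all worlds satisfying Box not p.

{1, 2, 3, 4, 7, 8}

1: successors {2}; not p there: 2:T. ✓
2: successors {3}; not p there: 3:T. ✓
3: successors {4}; not p there: 4:T. ✓
4: successors {6}; not p there: 6:T. ✓
6: successors {7}; not p there: 7:F. ✗
7: successors {8}; not p there: 8:T. ✓
8: successors {8}; not p there: 8:T. ✓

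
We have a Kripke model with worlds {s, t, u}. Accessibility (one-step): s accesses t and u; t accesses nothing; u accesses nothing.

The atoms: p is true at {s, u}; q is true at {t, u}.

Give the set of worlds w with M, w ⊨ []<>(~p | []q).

s: successors {t, u}; <>(~p | []q) there: t:F, u:F. ✗
t: no successors, so []<>(~p | []q) holds vacuously. ✓
u: no successors, so []<>(~p | []q) holds vacuously. ✓

{t, u}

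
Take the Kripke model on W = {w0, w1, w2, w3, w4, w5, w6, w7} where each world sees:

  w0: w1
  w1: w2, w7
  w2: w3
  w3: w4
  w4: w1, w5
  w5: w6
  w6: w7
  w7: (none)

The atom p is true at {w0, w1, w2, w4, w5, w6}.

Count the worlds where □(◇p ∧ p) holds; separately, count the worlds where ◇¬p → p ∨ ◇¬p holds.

For □(◇p ∧ p):
w0: successors {w1}; ◇p ∧ p there: w1:T. ✓
w1: successors {w2, w7}; ◇p ∧ p there: w2:F, w7:F. ✗
w2: successors {w3}; ◇p ∧ p there: w3:F. ✗
w3: successors {w4}; ◇p ∧ p there: w4:T. ✓
w4: successors {w1, w5}; ◇p ∧ p there: w1:T, w5:T. ✓
w5: successors {w6}; ◇p ∧ p there: w6:F. ✗
w6: successors {w7}; ◇p ∧ p there: w7:F. ✗
w7: no successors, so □(◇p ∧ p) holds vacuously. ✓
— 4 worlds.
For ◇¬p → p ∨ ◇¬p:
w0: ◇¬p is F, p ∨ ◇¬p is T. ✓
w1: ◇¬p is T, p ∨ ◇¬p is T. ✓
w2: ◇¬p is T, p ∨ ◇¬p is T. ✓
w3: ◇¬p is F, p ∨ ◇¬p is F. ✓
w4: ◇¬p is F, p ∨ ◇¬p is T. ✓
w5: ◇¬p is F, p ∨ ◇¬p is T. ✓
w6: ◇¬p is T, p ∨ ◇¬p is T. ✓
w7: ◇¬p is F, p ∨ ◇¬p is F. ✓
— 8 worlds.

4 and 8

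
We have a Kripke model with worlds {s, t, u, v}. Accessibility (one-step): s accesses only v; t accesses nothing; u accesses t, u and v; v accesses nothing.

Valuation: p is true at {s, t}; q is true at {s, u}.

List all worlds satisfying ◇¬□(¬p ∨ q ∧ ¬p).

{u}

s: successors {v}; ¬□(¬p ∨ q ∧ ¬p) there: v:F. ✗
t: no successors, so ◇¬□(¬p ∨ q ∧ ¬p) fails. ✗
u: successors {t, u, v}; ¬□(¬p ∨ q ∧ ¬p) there: t:F, u:T, v:F. ✓
v: no successors, so ◇¬□(¬p ∨ q ∧ ¬p) fails. ✗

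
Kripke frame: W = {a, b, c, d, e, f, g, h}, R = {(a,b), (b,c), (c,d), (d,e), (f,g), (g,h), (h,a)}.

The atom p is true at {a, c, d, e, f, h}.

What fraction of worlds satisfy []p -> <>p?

a: []p is F, <>p is F. ✓
b: []p is T, <>p is T. ✓
c: []p is T, <>p is T. ✓
d: []p is T, <>p is T. ✓
e: []p is T, <>p is F. ✗
f: []p is F, <>p is F. ✓
g: []p is T, <>p is T. ✓
h: []p is T, <>p is T. ✓
That's 7 of 8 worlds, so 7/8.

7/8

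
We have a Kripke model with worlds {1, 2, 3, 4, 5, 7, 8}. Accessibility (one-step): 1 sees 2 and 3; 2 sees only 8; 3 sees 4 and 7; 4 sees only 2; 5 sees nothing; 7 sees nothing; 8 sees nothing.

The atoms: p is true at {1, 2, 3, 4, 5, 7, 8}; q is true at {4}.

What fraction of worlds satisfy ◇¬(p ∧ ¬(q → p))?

4/7

1: successors {2, 3}; ¬(p ∧ ¬(q → p)) there: 2:T, 3:T. ✓
2: successors {8}; ¬(p ∧ ¬(q → p)) there: 8:T. ✓
3: successors {4, 7}; ¬(p ∧ ¬(q → p)) there: 4:T, 7:T. ✓
4: successors {2}; ¬(p ∧ ¬(q → p)) there: 2:T. ✓
5: no successors, so ◇¬(p ∧ ¬(q → p)) fails. ✗
7: no successors, so ◇¬(p ∧ ¬(q → p)) fails. ✗
8: no successors, so ◇¬(p ∧ ¬(q → p)) fails. ✗
That's 4 of 7 worlds, so 4/7.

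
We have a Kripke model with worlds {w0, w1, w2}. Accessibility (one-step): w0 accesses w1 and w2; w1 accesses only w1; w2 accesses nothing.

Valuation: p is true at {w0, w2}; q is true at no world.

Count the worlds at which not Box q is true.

w0: Box q is F. ✓
w1: Box q is F. ✓
w2: Box q is T. ✗
Satisfying worlds: {w0, w1}.

2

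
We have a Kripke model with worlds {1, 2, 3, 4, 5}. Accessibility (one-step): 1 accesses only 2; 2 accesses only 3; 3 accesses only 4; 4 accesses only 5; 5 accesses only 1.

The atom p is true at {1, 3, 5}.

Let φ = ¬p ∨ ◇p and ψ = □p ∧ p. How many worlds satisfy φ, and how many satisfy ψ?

3 and 1

For ¬p ∨ ◇p:
1: ¬p is F, ◇p is F. ✗
2: ¬p is T, ◇p is T. ✓
3: ¬p is F, ◇p is F. ✗
4: ¬p is T, ◇p is T. ✓
5: ¬p is F, ◇p is T. ✓
— 3 worlds.
For □p ∧ p:
1: □p is F, p is T. ✗
2: □p is T, p is F. ✗
3: □p is F, p is T. ✗
4: □p is T, p is F. ✗
5: □p is T, p is T. ✓
— 1 world.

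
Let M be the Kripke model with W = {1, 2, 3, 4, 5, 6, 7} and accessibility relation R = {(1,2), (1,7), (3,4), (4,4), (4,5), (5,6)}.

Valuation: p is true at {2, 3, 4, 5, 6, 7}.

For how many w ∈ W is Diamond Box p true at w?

1: successors {2, 7}; Box p there: 2:T, 7:T. ✓
2: no successors, so Diamond Box p fails. ✗
3: successors {4}; Box p there: 4:T. ✓
4: successors {4, 5}; Box p there: 4:T, 5:T. ✓
5: successors {6}; Box p there: 6:T. ✓
6: no successors, so Diamond Box p fails. ✗
7: no successors, so Diamond Box p fails. ✗
Satisfying worlds: {1, 3, 4, 5}.

4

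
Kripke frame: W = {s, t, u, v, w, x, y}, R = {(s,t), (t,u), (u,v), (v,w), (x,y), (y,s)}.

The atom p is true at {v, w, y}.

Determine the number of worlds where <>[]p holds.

3

s: successors {t}; []p there: t:F. ✗
t: successors {u}; []p there: u:T. ✓
u: successors {v}; []p there: v:T. ✓
v: successors {w}; []p there: w:T. ✓
w: no successors, so <>[]p fails. ✗
x: successors {y}; []p there: y:F. ✗
y: successors {s}; []p there: s:F. ✗
Satisfying worlds: {t, u, v}.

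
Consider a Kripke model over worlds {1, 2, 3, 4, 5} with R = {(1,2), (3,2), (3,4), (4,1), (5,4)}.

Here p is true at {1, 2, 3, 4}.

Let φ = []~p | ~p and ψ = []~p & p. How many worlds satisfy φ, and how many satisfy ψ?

2 and 1

For []~p | ~p:
1: []~p is F, ~p is F. ✗
2: []~p is T, ~p is F. ✓
3: []~p is F, ~p is F. ✗
4: []~p is F, ~p is F. ✗
5: []~p is F, ~p is T. ✓
— 2 worlds.
For []~p & p:
1: []~p is F, p is T. ✗
2: []~p is T, p is T. ✓
3: []~p is F, p is T. ✗
4: []~p is F, p is T. ✗
5: []~p is F, p is F. ✗
— 1 world.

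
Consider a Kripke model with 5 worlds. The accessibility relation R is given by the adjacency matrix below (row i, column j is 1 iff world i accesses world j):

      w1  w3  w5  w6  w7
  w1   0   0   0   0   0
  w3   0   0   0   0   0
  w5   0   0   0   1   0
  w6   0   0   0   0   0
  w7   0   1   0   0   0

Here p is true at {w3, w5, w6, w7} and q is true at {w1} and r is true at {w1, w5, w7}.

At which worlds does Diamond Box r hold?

w1: no successors, so Diamond Box r fails. ✗
w3: no successors, so Diamond Box r fails. ✗
w5: successors {w6}; Box r there: w6:T. ✓
w6: no successors, so Diamond Box r fails. ✗
w7: successors {w3}; Box r there: w3:T. ✓

{w5, w7}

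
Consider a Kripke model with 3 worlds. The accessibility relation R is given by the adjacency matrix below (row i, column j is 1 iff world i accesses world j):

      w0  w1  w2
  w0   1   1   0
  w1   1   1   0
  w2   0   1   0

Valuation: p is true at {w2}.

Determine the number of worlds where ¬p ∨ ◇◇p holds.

2

w0: ¬p is T, ◇◇p is F. ✓
w1: ¬p is T, ◇◇p is F. ✓
w2: ¬p is F, ◇◇p is F. ✗
Satisfying worlds: {w0, w1}.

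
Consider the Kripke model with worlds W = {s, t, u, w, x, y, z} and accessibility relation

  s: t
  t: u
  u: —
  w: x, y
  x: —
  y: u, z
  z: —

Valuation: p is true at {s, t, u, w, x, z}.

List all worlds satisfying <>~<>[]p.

s: successors {t}; ~<>[]p there: t:F. ✗
t: successors {u}; ~<>[]p there: u:T. ✓
u: no successors, so <>~<>[]p fails. ✗
w: successors {x, y}; ~<>[]p there: x:T, y:F. ✓
x: no successors, so <>~<>[]p fails. ✗
y: successors {u, z}; ~<>[]p there: u:T, z:T. ✓
z: no successors, so <>~<>[]p fails. ✗

{t, w, y}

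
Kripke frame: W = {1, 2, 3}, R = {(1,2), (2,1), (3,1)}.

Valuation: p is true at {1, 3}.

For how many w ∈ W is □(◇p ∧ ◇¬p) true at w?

0

1: successors {2}; ◇p ∧ ◇¬p there: 2:F. ✗
2: successors {1}; ◇p ∧ ◇¬p there: 1:F. ✗
3: successors {1}; ◇p ∧ ◇¬p there: 1:F. ✗
Satisfying worlds: ∅.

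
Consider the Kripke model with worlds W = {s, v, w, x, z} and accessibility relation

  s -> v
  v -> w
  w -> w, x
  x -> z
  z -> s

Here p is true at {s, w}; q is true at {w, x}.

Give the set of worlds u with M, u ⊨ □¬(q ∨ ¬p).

{z}

s: successors {v}; ¬(q ∨ ¬p) there: v:F. ✗
v: successors {w}; ¬(q ∨ ¬p) there: w:F. ✗
w: successors {w, x}; ¬(q ∨ ¬p) there: w:F, x:F. ✗
x: successors {z}; ¬(q ∨ ¬p) there: z:F. ✗
z: successors {s}; ¬(q ∨ ¬p) there: s:T. ✓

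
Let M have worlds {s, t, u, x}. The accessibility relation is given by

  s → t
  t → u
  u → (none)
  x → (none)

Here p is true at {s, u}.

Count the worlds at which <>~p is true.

s: successors {t}; ~p there: t:T. ✓
t: successors {u}; ~p there: u:F. ✗
u: no successors, so <>~p fails. ✗
x: no successors, so <>~p fails. ✗
Satisfying worlds: {s}.

1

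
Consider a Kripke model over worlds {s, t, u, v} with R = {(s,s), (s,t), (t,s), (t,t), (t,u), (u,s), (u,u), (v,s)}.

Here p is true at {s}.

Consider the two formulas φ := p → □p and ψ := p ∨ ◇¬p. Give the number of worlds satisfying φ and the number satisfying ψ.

For p → □p:
s: p is T, □p is F. ✗
t: p is F, □p is F. ✓
u: p is F, □p is F. ✓
v: p is F, □p is T. ✓
— 3 worlds.
For p ∨ ◇¬p:
s: p is T, ◇¬p is T. ✓
t: p is F, ◇¬p is T. ✓
u: p is F, ◇¬p is T. ✓
v: p is F, ◇¬p is F. ✗
— 3 worlds.

3 and 3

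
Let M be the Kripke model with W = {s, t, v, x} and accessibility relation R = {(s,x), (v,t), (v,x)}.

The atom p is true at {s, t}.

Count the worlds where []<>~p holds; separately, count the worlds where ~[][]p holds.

2 and 0

For []<>~p:
s: successors {x}; <>~p there: x:F. ✗
t: no successors, so []<>~p holds vacuously. ✓
v: successors {t, x}; <>~p there: t:F, x:F. ✗
x: no successors, so []<>~p holds vacuously. ✓
— 2 worlds.
For ~[][]p:
s: [][]p is T. ✗
t: [][]p is T. ✗
v: [][]p is T. ✗
x: [][]p is T. ✗
— 0 worlds.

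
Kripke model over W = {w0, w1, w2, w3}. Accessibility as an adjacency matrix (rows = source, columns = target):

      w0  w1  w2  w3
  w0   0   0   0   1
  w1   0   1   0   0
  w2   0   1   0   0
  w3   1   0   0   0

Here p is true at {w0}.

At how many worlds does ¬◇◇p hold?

3

w0: ◇◇p is T. ✗
w1: ◇◇p is F. ✓
w2: ◇◇p is F. ✓
w3: ◇◇p is F. ✓
Satisfying worlds: {w1, w2, w3}.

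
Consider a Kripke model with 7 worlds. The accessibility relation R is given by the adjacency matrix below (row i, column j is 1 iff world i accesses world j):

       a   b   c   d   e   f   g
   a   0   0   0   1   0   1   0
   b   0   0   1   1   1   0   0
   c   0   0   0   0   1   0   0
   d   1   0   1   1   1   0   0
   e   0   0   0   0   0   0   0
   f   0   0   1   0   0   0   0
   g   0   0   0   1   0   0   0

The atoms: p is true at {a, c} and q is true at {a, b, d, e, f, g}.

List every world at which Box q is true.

{a, c, e, g}

a: successors {d, f}; q there: d:T, f:T. ✓
b: successors {c, d, e}; q there: c:F, d:T, e:T. ✗
c: successors {e}; q there: e:T. ✓
d: successors {a, c, d, e}; q there: a:T, c:F, d:T, e:T. ✗
e: no successors, so Box q holds vacuously. ✓
f: successors {c}; q there: c:F. ✗
g: successors {d}; q there: d:T. ✓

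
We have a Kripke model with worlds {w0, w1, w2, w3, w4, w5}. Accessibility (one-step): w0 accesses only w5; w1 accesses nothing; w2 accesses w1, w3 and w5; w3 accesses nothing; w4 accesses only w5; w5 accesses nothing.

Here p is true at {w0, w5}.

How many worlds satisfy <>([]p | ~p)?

w0: successors {w5}; []p | ~p there: w5:T. ✓
w1: no successors, so <>([]p | ~p) fails. ✗
w2: successors {w1, w3, w5}; []p | ~p there: w1:T, w3:T, w5:T. ✓
w3: no successors, so <>([]p | ~p) fails. ✗
w4: successors {w5}; []p | ~p there: w5:T. ✓
w5: no successors, so <>([]p | ~p) fails. ✗
Satisfying worlds: {w0, w2, w4}.

3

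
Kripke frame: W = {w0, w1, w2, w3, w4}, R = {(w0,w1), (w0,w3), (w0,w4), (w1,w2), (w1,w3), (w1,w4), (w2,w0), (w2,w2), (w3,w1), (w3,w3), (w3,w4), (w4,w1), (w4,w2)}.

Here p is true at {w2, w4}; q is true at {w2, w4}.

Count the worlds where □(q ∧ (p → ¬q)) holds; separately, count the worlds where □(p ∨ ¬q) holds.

0 and 5

For □(q ∧ (p → ¬q)):
w0: successors {w1, w3, w4}; q ∧ (p → ¬q) there: w1:F, w3:F, w4:F. ✗
w1: successors {w2, w3, w4}; q ∧ (p → ¬q) there: w2:F, w3:F, w4:F. ✗
w2: successors {w0, w2}; q ∧ (p → ¬q) there: w0:F, w2:F. ✗
w3: successors {w1, w3, w4}; q ∧ (p → ¬q) there: w1:F, w3:F, w4:F. ✗
w4: successors {w1, w2}; q ∧ (p → ¬q) there: w1:F, w2:F. ✗
— 0 worlds.
For □(p ∨ ¬q):
w0: successors {w1, w3, w4}; p ∨ ¬q there: w1:T, w3:T, w4:T. ✓
w1: successors {w2, w3, w4}; p ∨ ¬q there: w2:T, w3:T, w4:T. ✓
w2: successors {w0, w2}; p ∨ ¬q there: w0:T, w2:T. ✓
w3: successors {w1, w3, w4}; p ∨ ¬q there: w1:T, w3:T, w4:T. ✓
w4: successors {w1, w2}; p ∨ ¬q there: w1:T, w2:T. ✓
— 5 worlds.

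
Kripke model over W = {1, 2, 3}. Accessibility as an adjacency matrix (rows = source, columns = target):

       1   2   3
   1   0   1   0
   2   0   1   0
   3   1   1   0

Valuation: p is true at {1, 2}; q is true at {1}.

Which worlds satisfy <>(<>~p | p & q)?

{3}

1: successors {2}; <>~p | p & q there: 2:F. ✗
2: successors {2}; <>~p | p & q there: 2:F. ✗
3: successors {1, 2}; <>~p | p & q there: 1:T, 2:F. ✓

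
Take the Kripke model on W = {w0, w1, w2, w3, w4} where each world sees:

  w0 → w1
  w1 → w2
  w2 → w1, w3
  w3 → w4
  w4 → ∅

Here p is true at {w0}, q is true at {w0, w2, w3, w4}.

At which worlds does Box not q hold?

{w0, w4}

w0: successors {w1}; not q there: w1:T. ✓
w1: successors {w2}; not q there: w2:F. ✗
w2: successors {w1, w3}; not q there: w1:T, w3:F. ✗
w3: successors {w4}; not q there: w4:F. ✗
w4: no successors, so Box not q holds vacuously. ✓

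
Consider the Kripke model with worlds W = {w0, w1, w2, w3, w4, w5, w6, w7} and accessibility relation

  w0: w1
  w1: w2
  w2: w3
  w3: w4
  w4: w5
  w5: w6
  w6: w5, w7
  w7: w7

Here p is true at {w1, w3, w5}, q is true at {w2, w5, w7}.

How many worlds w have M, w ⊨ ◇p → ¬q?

7

w0: ◇p is T, ¬q is T. ✓
w1: ◇p is F, ¬q is T. ✓
w2: ◇p is T, ¬q is F. ✗
w3: ◇p is F, ¬q is T. ✓
w4: ◇p is T, ¬q is T. ✓
w5: ◇p is F, ¬q is F. ✓
w6: ◇p is T, ¬q is T. ✓
w7: ◇p is F, ¬q is F. ✓
Satisfying worlds: {w0, w1, w3, w4, w5, w6, w7}.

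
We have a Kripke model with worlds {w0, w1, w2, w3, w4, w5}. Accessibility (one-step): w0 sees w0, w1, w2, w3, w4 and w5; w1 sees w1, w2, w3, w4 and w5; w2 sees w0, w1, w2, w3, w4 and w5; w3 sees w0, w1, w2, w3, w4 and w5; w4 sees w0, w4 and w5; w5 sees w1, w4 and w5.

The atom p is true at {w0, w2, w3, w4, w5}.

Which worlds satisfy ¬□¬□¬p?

w0: □¬□¬p is T. ✗
w1: □¬□¬p is T. ✗
w2: □¬□¬p is T. ✗
w3: □¬□¬p is T. ✗
w4: □¬□¬p is T. ✗
w5: □¬□¬p is T. ✗

∅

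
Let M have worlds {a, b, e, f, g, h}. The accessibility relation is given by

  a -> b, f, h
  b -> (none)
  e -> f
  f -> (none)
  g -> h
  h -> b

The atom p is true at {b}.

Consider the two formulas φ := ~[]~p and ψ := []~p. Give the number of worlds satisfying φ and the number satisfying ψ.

2 and 4

For ~[]~p:
a: []~p is F. ✓
b: []~p is T. ✗
e: []~p is T. ✗
f: []~p is T. ✗
g: []~p is T. ✗
h: []~p is F. ✓
— 2 worlds.
For []~p:
a: successors {b, f, h}; ~p there: b:F, f:T, h:T. ✗
b: no successors, so []~p holds vacuously. ✓
e: successors {f}; ~p there: f:T. ✓
f: no successors, so []~p holds vacuously. ✓
g: successors {h}; ~p there: h:T. ✓
h: successors {b}; ~p there: b:F. ✗
— 4 worlds.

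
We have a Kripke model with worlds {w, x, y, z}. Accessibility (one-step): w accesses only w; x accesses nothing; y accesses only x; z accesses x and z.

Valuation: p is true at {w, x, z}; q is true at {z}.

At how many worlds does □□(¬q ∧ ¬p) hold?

w: successors {w}; □(¬q ∧ ¬p) there: w:F. ✗
x: no successors, so □□(¬q ∧ ¬p) holds vacuously. ✓
y: successors {x}; □(¬q ∧ ¬p) there: x:T. ✓
z: successors {x, z}; □(¬q ∧ ¬p) there: x:T, z:F. ✗
Satisfying worlds: {x, y}.

2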